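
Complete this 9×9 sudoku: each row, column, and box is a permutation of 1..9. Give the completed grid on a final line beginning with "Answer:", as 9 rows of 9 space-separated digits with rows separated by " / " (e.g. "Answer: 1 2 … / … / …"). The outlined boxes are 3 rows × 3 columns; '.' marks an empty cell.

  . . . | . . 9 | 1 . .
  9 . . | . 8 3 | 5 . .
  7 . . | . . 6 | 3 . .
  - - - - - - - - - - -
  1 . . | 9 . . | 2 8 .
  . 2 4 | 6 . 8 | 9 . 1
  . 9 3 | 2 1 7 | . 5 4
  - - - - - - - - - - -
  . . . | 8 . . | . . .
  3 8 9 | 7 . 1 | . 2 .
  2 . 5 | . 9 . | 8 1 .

Step 1. [r7c7∈{4,6,7}] col 7 places 7 nowhere but r7c7 ⇒ r7c7=7.
Step 2. [r9c6∈{4}] only 4 remains possible at r9c6. So r9c6=4.
Step 3. [r1c5∈{2,4,5,7}] r1c5 is the only open cell in col 5 admitting 7, so r1c5=7.
Step 4. [r3c5∈{2,4,5}] 2 has one home in box 2: r3c5. So r3c5=2.
Step 5. [r4c6∈{5}] only 5 remains possible at r4c6. So r4c6=5.
Step 6. [r1c2∈{3,4,5,6}] row 1 places 3 nowhere but r1c2. So r1c2=3.
Step 7. [r3c2∈{1,4,5}] in col 2, 5 fits only at r3c2. So r3c2=5.
Step 8. [r5c8∈{3,7}] across row 5, 7 lands solely at r5c8 ⇒ r5c8=7.
Step 9. [r7c8∈{3,4,6,9}] col 8 places 3 nowhere but r7c8 ⇒ r7c8=3.
Step 10. [r9c9∈{6}] r9c9's peers cover all but 6 ⇒ r9c9=6.
Step 11. [r4c3∈{6,7}] col 3 places 7 nowhere but r4c3, so r4c3=7.
Step 12. [r4c2∈{6}] r4c2 has the single candidate 6 ⇒ r4c2=6.
Step 13. [r3c8∈{4,9}] across col 8, 9 lands solely at r3c8. So r3c8=9.
Step 14. [r3c4∈{1,4}] row 3 places 4 nowhere but r3c4, so r3c4=4.
Step 15. [r3c3∈{1,8}] in row 3, 1 fits only at r3c3, so r3c3=1.
Step 16. [r1c3∈{2,6,8}] 8 has one home in col 3: r1c3. So r1c3=8.
Step 17. [r2c2∈{4}] nothing but 4 survives at r2c2 ⇒ r2c2=4.
Step 18. [r7c3∈{6}] r7c3 has the single candidate 6 ⇒ r7c3=6.
Step 19. [r8c9∈{5}] nothing but 5 survives at r8c9 ⇒ r8c9=5.
Step 20. [r5c5∈{3}] nothing but 3 survives at r5c5 ⇒ r5c5=3.
Step 21. [r1c9∈{2}] nothing but 2 survives at r1c9. So r1c9=2.
Step 22. [r1c8∈{4,6}] in row 1, 4 fits only at r1c8. So r1c8=4.
Step 23. [r1c1∈{6}] r1c1 is down to just 6 ⇒ r1c1=6.
Step 24. [r5c1∈{5}] r5c1 is down to just 5. So r5c1=5.
Step 25. [r2c4∈{1}] r2c4 has the single candidate 1, so r2c4=1.
Step 26. [r4c5∈{4}] r4c5's peers cover all but 4, so r4c5=4.
Step 27. [r7c2∈{1}] r7c2 is down to just 1. So r7c2=1.
Step 28. [r2c8∈{6}] r2c8 has the single candidate 6, so r2c8=6.
Step 29. [r8c5∈{6}] r8c5 is down to just 6. So r8c5=6.
Step 30. [r3c9∈{8}] r3c9 is down to just 8. So r3c9=8.
Step 31. [r7c9∈{9}] nothing but 9 survives at r7c9, so r7c9=9.
Step 32. [r2c3∈{2}] r2c3's peers cover all but 2. So r2c3=2.
Step 33. [r2c9∈{7}] only 7 remains possible at r2c9. So r2c9=7.
Step 34. [r8c7∈{4}] r8c7 is down to just 4. So r8c7=4.
Step 35. [r9c4∈{3}] only 3 remains possible at r9c4. So r9c4=3.
Step 36. [r6c7∈{6}] r6c7 is down to just 6. So r6c7=6.
Step 37. [r7c6∈{2}] r7c6's peers cover all but 2, so r7c6=2.
Step 38. [r9c2∈{7}] r9c2's peers cover all but 7. So r9c2=7.
Step 39. [r7c5∈{5}] r7c5's peers cover all but 5 ⇒ r7c5=5.
Step 40. [r1c4∈{5}] nothing but 5 survives at r1c4. So r1c4=5.
Step 41. [r4c9∈{3}] r4c9 has the single candidate 3 ⇒ r4c9=3.
Step 42. [r7c1∈{4}] r7c1 has the single candidate 4, so r7c1=4.
Step 43. [r6c1∈{8}] r6c1's peers cover all but 8. So r6c1=8.

Answer: 6 3 8 5 7 9 1 4 2 / 9 4 2 1 8 3 5 6 7 / 7 5 1 4 2 6 3 9 8 / 1 6 7 9 4 5 2 8 3 / 5 2 4 6 3 8 9 7 1 / 8 9 3 2 1 7 6 5 4 / 4 1 6 8 5 2 7 3 9 / 3 8 9 7 6 1 4 2 5 / 2 7 5 3 9 4 8 1 6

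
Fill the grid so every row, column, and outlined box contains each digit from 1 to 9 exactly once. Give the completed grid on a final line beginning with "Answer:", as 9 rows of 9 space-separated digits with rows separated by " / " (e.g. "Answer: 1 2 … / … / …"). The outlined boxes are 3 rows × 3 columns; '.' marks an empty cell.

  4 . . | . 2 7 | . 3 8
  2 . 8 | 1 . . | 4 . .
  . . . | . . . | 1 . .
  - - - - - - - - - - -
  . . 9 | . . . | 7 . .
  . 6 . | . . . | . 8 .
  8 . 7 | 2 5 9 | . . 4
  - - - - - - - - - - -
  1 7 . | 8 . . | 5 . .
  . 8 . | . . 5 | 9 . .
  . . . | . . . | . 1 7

Step 1. [r1c7∈{6}] only 6 remains possible at r1c7 ⇒ r1c7=6.
Step 2. [r7c5∈{3,4,6,9}] across row 7, 9 lands solely at r7c5. So r7c5=9.
Step 3. [r8c5∈{1,3,4,6,7}] across row 8, 1 lands solely at r8c5 ⇒ r8c5=1.
Step 4. [r5c9∈{1,2,3,5,9}] row 5 places 9 nowhere but r5c9, so r5c9=9.
Step 5. [r4c9∈{1,2,3,5,6}] r4c9 is the only open cell in col 9 admitting 1, so r4c9=1.
Step 6. [r4c8∈{2,5,6}] r4c8 is the only open cell in box 6 admitting 5, so r4c8=5.
Step 7. [r4c1∈{3}] r4c1 has the single candidate 3, so r4c1=3.
Step 8. [r8c1∈{6}] nothing but 6 survives at r8c1. So r8c1=6.
Step 9. [r3c3∈{3,5,6}] across col 3, 6 lands solely at r3c3, so r3c3=6.
Step 10. [r7c9∈{2,3,6}] 6 has one home in col 9: r7c9 ⇒ r7c9=6.
Step 11. [r8c9∈{2,3}] across col 9, 3 lands solely at r8c9. So r8c9=3.
Step 12. [r5c7∈{2,3}] 2 has one home in box 6: r5c7, so r5c7=2.
Step 13. [r5c5∈{3,4,7}] in col 5, 7 fits only at r5c5 ⇒ r5c5=7.
Step 14. [r5c1∈{5}] only 5 remains possible at r5c1 ⇒ r5c1=5.
Step 15. [r5c6∈{1,3,4}] 1 has one home in col 6: r5c6. So r5c6=1.
Step 16. [r5c3∈{4}] r5c3 has the single candidate 4, so r5c3=4.
Step 17. [r9c2∈{2,3,4,5,9}] 4 has one home in col 2: r9c2, so r9c2=4.
Step 18. [r9c3∈{2,3,5}] r9c3 is the only open cell in row 9 admitting 5. So r9c3=5.
Step 19. [r9c6∈{2,3,6}] across row 9, 2 lands solely at r9c6. So r9c6=2.
Step 20. [r8c3∈{2}] nothing but 2 survives at r8c3. So r8c3=2.
Step 21. [r5c4∈{3}] r5c4 has the single candidate 3. So r5c4=3.
Step 22. [r9c5∈{3,6}] 3 has one home in row 9: r9c5, so r9c5=3.
Step 23. [r7c6∈{4}] r7c6 has the single candidate 4, so r7c6=4.
Step 24. [r2c5∈{6}] r2c5's peers cover all but 6, so r2c5=6.
Step 25. [r3c1∈{7,9}] r3c1 is the only open cell in col 1 admitting 7. So r3c1=7.
Step 26. [r2c6∈{3}] nothing but 3 survives at r2c6. So r2c6=3.
Step 27. [r2c9∈{5}] only 5 remains possible at r2c9, so r2c9=5.
Step 28. [r2c2∈{9}] r2c2 has the single candidate 9 ⇒ r2c2=9.
Step 29. [r4c6∈{6,8}] 6 has one home in col 6: r4c6, so r4c6=6.
Step 30. [r4c4∈{4}] r4c4 has the single candidate 4. So r4c4=4.
Step 31. [r1c4∈{5,9}] across row 1, 9 lands solely at r1c4, so r1c4=9.
Step 32. [r1c2∈{1,5}] in row 1, 5 fits only at r1c2, so r1c2=5.
Step 33. [r3c5∈{4,8}] r3c5 is the only open cell in row 3 admitting 4 ⇒ r3c5=4.
Step 34. [r7c8∈{2}] nothing but 2 survives at r7c8 ⇒ r7c8=2.
Step 35. [r7c3∈{3}] r7c3 has the single candidate 3, so r7c3=3.
Step 36. [r9c4∈{6}] r9c4's peers cover all but 6, so r9c4=6.
Step 37. [r6c8∈{6}] r6c8 has the single candidate 6, so r6c8=6.
Step 38. [r3c2∈{3}] r3c2's peers cover all but 3 ⇒ r3c2=3.
Step 39. [r3c9∈{2}] r3c9's peers cover all but 2. So r3c9=2.
Step 40. [r9c1∈{9}] r9c1 has the single candidate 9. So r9c1=9.
Step 41. [r8c8∈{4}] r8c8 is down to just 4 ⇒ r8c8=4.
Step 42. [r4c5∈{8}] r4c5 is down to just 8, so r4c5=8.
Step 43. [r3c4∈{5}] nothing but 5 survives at r3c4, so r3c4=5.
Step 44. [r6c2∈{1}] r6c2 has the single candidate 1 ⇒ r6c2=1.
Step 45. [r4c2∈{2}] r4c2's peers cover all but 2. So r4c2=2.
Step 46. [r6c7∈{3}] nothing but 3 survives at r6c7 ⇒ r6c7=3.
Step 47. [r8c4∈{7}] nothing but 7 survives at r8c4. So r8c4=7.
Step 48. [r3c8∈{9}] nothing but 9 survives at r3c8 ⇒ r3c8=9.
Step 49. [r1c3∈{1}] only 1 remains possible at r1c3, so r1c3=1.
Step 50. [r9c7∈{8}] nothing but 8 survives at r9c7, so r9c7=8.
Step 51. [r2c8∈{7}] nothing but 7 survives at r2c8 ⇒ r2c8=7.
Step 52. [r3c6∈{8}] r3c6 is down to just 8, so r3c6=8.

Answer: 4 5 1 9 2 7 6 3 8 / 2 9 8 1 6 3 4 7 5 / 7 3 6 5 4 8 1 9 2 / 3 2 9 4 8 6 7 5 1 / 5 6 4 3 7 1 2 8 9 / 8 1 7 2 5 9 3 6 4 / 1 7 3 8 9 4 5 2 6 / 6 8 2 7 1 5 9 4 3 / 9 4 5 6 3 2 8 1 7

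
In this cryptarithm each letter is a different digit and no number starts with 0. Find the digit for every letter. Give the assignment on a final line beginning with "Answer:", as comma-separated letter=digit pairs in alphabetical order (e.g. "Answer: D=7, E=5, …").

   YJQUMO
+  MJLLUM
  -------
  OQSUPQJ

Step 1. [col 1: O + M ≡ J (mod 10)] J=8 is one option consistent with column 1 (O + M ≡ J (mod 10), carry-in 0) — take it, so J=8.
Step 2. [col 1: O + M ≡ J (mod 10)] column 1 (O + M ≡ J (mod 10), carry-in 0) doesn't pin M yet; pick M=7 and continue. So M=7.
Step 3. [col 1: O + M ≡ J (mod 10)] column 1: given M=7, J=8, carry-in 0, and digits 7,8 already taken and all letters distinct, O+M≡J (mod 10) forces O=1, so O=1.
Step 4. [col 2: M + U ≡ Q (mod 10)] several values work for Q in column 2 (M + U ≡ Q (mod 10), carry-in 0); try Q=2, so Q=2.
Step 5. [col 2: M + U ≡ Q (mod 10)] column 2 reads M+U+carry(0)=Q with M=7, Q=2; with digits 1,2,7,8 already taken and all letters distinct, the only value for U is 5 ⇒ U=5.
Step 6. [col 3: U + L ≡ P (mod 10)] several values work for L in column 3 (U + L ≡ P (mod 10), carry-in 1); try L=3. So L=3.
Step 7. [col 3: U + L ≡ P (mod 10)] column 3: given U=5, L=3, carry-in 1, and digits 1,2,3,5,7,8 already taken and all letters distinct, U+L≡P (mod 10) forces P=9. So P=9.
Step 8. [col 5: J + J ≡ S (mod 10)] column 5: given J=8, carry-in 0, and digits 1,2,3,5,7,8,9 already taken and all letters distinct, J+J≡S (mod 10) forces S=6 ⇒ S=6.
Step 9. [col 6: Y + M ≡ Q (mod 10)] in column 6 we have Y+M≡Q with carry-in 1; given M=7, Q=2 and digits 1,2,3,5,6,7,8,9 already taken and all letters distinct, that pins Y to 4, so Y=4.

Answer: J=8, L=3, M=7, O=1, P=9, Q=2, S=6, U=5, Y=4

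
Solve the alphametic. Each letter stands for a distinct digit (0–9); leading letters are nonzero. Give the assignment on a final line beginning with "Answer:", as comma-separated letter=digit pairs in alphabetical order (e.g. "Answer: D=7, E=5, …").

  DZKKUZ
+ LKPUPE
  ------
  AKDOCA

Step 1. [col 1: Z + E ≡ A (mod 10)] several values work for A in column 1 (Z + E ≡ A (mod 10), carry-in 0); try A=5 ⇒ A=5.
Step 2. [col 1: Z + E ≡ A (mod 10)] several values work for Z in column 1 (Z + E ≡ A (mod 10), carry-in 0); try Z=9, so Z=9.
Step 3. [col 1: Z + E ≡ A (mod 10)] column 1 reads Z+E+carry(0)=A with Z=9, A=5; with digits 5,9 already taken and all letters distinct, the only value for E is 6, so E=6.
Step 4. [col 2: U + P ≡ C (mod 10)] column 2 (U + P ≡ C (mod 10), carry-in 1) doesn't pin P yet; pick P=4 and continue. So P=4.
Step 5. [col 2: U + P ≡ C (mod 10)] no forcing yet in column 2 (carry-in 1); U=2 is free and consistent — try it, so U=2.
Step 6. [col 2: U + P ≡ C (mod 10)] column 2: given U=2, P=4, carry-in 1, and digits 2,4,5,6,9 already taken and all letters distinct, U+P≡C (mod 10) forces C=7. So C=7.
Step 7. [col 3: K + U ≡ O (mod 10)] K=8 is one option consistent with column 3 (K + U ≡ O (mod 10), carry-in 0) — take it. So K=8.
Step 8. [col 3: K + U ≡ O (mod 10)] from column 3 (K=8, U=2, carry-in 0, digits 2,4,5,6,7,8,9 already taken and all letters distinct): O must equal 0. So O=0.
Step 9. [col 4: K + P ≡ D (mod 10)] from column 4 (K=8, P=4, carry-in 1, digits 0,2,4,5,6,7,8,9 already taken and all letters distinct): D must equal 3 ⇒ D=3.
Step 10. [col 6: D + L ≡ A (mod 10)] in column 6 we have D+L≡A with carry-in 1; given D=3, A=5 and digits 0,2,3,4,5,6,7,8,9 already taken and all letters distinct, that pins L to 1, so L=1.

Answer: A=5, C=7, D=3, E=6, K=8, L=1, O=0, P=4, U=2, Z=9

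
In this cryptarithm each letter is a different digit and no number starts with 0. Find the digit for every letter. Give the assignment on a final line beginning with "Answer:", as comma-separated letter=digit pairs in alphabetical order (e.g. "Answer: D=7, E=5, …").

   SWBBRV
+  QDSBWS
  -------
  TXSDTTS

Step 1. [T] the sum has 7 digits but both addends have 6; that extra leading digit T is the final carry, namely 1 ⇒ T=1.
Step 2. [col 1: V + S ≡ S (mod 10)] column 1 reads V+S+carry(0)=S with nothing yet; with digits 1 already taken and all letters distinct, the only value for V is 0. So V=0.
Step 3. [col 1: V + S ≡ S (mod 10)] no forcing yet in column 1 (carry-in 0); S=3 is free and consistent — try it ⇒ S=3.
Step 4. [col 2: R + W ≡ T (mod 10)] column 2 (R + W ≡ T (mod 10), carry-in 0) doesn't pin R yet; pick R=7 and continue, so R=7.
Step 5. [col 2: R + W ≡ T (mod 10)] in column 2 we have R+W≡T with carry-in 0; given R=7, T=1 and digits 0,1,3,7 already taken and all letters distinct, that pins W to 4 ⇒ W=4.
Step 6. [col 3: B + B ≡ T (mod 10)] column 3: given T=1, carry-in 1, and digits 0,1,3,4,7 already taken and all letters distinct, B+B≡T (mod 10) forces B=5. So B=5.
Step 7. [col 4: B + S ≡ D (mod 10)] in column 4 we have B+S≡D with carry-in 1; given B=5, S=3 and digits 0,1,3,4,5,7 already taken and all letters distinct, that pins D to 9 ⇒ D=9.
Step 8. [col 6: S + Q ≡ X (mod 10)] column 6 (S + Q ≡ X (mod 10), carry-in 1) doesn't pin Q yet; pick Q=8 and continue, so Q=8.
Step 9. [col 6: S + Q ≡ X (mod 10)] column 6: given S=3, Q=8, carry-in 1, and digits 0,1,3,4,5,7,8,9 already taken and all letters distinct, S+Q≡X (mod 10) forces X=2. So X=2.

Answer: B=5, D=9, Q=8, R=7, S=3, T=1, V=0, W=4, X=2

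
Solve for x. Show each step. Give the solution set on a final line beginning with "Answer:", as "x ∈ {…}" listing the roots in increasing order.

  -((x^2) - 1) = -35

Step 1. [-((x^2) - 1) = -35] leading − — multiply by −1 ⇒ neg: (x^2) - 1 = 35.
Step 2. [(x^2) - 1 = 35] -1 is outermost — add 1 both sides. So sub: x^2 = 36.
Step 3. [x^2 = 36] 36 ≥ 0, LHS is (·)² — take ±√. So sqrt: x = 6 or -6.

Answer: x ∈ {-6, 6}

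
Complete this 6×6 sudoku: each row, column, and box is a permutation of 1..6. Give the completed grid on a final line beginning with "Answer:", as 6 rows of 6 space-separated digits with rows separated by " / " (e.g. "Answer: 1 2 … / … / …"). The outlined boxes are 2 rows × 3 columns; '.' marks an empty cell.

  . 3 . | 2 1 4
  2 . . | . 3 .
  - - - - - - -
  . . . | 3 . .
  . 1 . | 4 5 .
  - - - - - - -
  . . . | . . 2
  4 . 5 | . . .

Step 1. [r5c2∈{6}] r5c2 has the single candidate 6. So r5c2=6.
Step 2. [r4c6∈{6}] r4c6's peers cover all but 6 ⇒ r4c6=6.
Step 3. [r2c3∈{1,4,6}] in row 2, 1 fits only at r2c3. So r2c3=1.
Step 4. [r1c1∈{5,6}] in row 1, 5 fits only at r1c1 ⇒ r1c1=5.
Step 5. [r4c3∈{2,3}] row 4 places 2 nowhere but r4c3 ⇒ r4c3=2.
Step 6. [r2c4∈{5,6}] row 2 places 6 nowhere but r2c4. So r2c4=6.
Step 7. [r6c4∈{1}] r6c4's peers cover all but 1, so r6c4=1.
Step 8. [r3c3∈{4,6}] in col 3, 4 fits only at r3c3. So r3c3=4.
Step 9. [r4c1∈{3}] r4c1's peers cover all but 3 ⇒ r4c1=3.
Step 10. [r6c5∈{6}] r6c5 has the single candidate 6. So r6c5=6.
Step 11. [r6c6∈{3}] only 3 remains possible at r6c6 ⇒ r6c6=3.
Step 12. [r2c6∈{5}] r2c6 is down to just 5 ⇒ r2c6=5.
Step 13. [r2c2∈{4}] r2c2's peers cover all but 4, so r2c2=4.
Step 14. [r5c5∈{4}] r5c5's peers cover all but 4, so r5c5=4.
Step 15. [r3c5∈{2}] r3c5 has the single candidate 2. So r3c5=2.
Step 16. [r5c4∈{5}] r5c4 is down to just 5, so r5c4=5.
Step 17. [r1c3∈{6}] r1c3 has the single candidate 6 ⇒ r1c3=6.
Step 18. [r6c2∈{2}] r6c2 is down to just 2, so r6c2=2.
Step 19. [r3c1∈{6}] only 6 remains possible at r3c1. So r3c1=6.
Step 20. [r3c2∈{5}] r3c2 is down to just 5 ⇒ r3c2=5.
Step 21. [r5c1∈{1}] r5c1's peers cover all but 1 ⇒ r5c1=1.
Step 22. [r3c6∈{1}] r3c6 has the single candidate 1 ⇒ r3c6=1.
Step 23. [r5c3∈{3}] only 3 remains possible at r5c3, so r5c3=3.

Answer: 5 3 6 2 1 4 / 2 4 1 6 3 5 / 6 5 4 3 2 1 / 3 1 2 4 5 6 / 1 6 3 5 4 2 / 4 2 5 1 6 3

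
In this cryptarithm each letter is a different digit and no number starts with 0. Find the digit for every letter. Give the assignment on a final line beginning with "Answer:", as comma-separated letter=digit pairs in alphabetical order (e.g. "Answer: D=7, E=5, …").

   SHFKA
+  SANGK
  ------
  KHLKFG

Step 1. [col 1: A + K ≡ G (mod 10)] column 1 (A + K ≡ G (mod 10), carry-in 0) doesn't pin K yet; pick K=1 and continue ⇒ K=1.
Step 2. [col 1: A + K ≡ G (mod 10)] no forcing yet in column 1 (carry-in 0); G=3 is free and consistent — try it ⇒ G=3.
Step 3. [col 1: A + K ≡ G (mod 10)] column 1: given K=1, G=3, carry-in 0, and digits 1,3 already taken and all letters distinct, A+K≡G (mod 10) forces A=2. So A=2.
Step 4. [col 2: K + G ≡ F (mod 10)] in column 2 we have K+G≡F with carry-in 0; given K=1, G=3 and digits 1,2,3 already taken and all letters distinct, that pins F to 4, so F=4.
Step 5. [col 3: F + N ≡ K (mod 10)] column 3: given F=4, K=1, carry-in 0, and digits 1,2,3,4 already taken and all letters distinct, F+N≡K (mod 10) forces N=7. So N=7.
Step 6. [col 4: H + A ≡ L (mod 10)] several values work for L in column 4 (H + A ≡ L (mod 10), carry-in 1); try L=9. So L=9.
Step 7. [col 4: H + A ≡ L (mod 10)] column 4: given A=2, L=9, carry-in 1, and digits 1,2,3,4,7,9 already taken and all letters distinct, H+A≡L (mod 10) forces H=6 ⇒ H=6.
Step 8. [col 5: S + S ≡ H (mod 10)] column 5 reads S+S+carry(0)=H with H=6; with digits 1,2,3,4,6,7,9 already taken and all letters distinct, the only value for S is 8 ⇒ S=8.

Answer: A=2, F=4, G=3, H=6, K=1, L=9, N=7, S=8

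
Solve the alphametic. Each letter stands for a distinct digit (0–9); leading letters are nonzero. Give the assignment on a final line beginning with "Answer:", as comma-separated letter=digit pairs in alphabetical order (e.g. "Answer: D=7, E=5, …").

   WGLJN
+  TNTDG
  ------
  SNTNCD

Step 1. [col 1: N + G ≡ D (mod 10)] several values work for N in column 1 (N + G ≡ D (mod 10), carry-in 0); try N=2. So N=2.
Step 2. [col 1: N + G ≡ D (mod 10)] column 1 (N + G ≡ D (mod 10), carry-in 0) doesn't pin G yet; pick G=5 and continue ⇒ G=5.
Step 3. [col 1: N + G ≡ D (mod 10)] column 1: given N=2, G=5, carry-in 0, and digits 2,5 already taken and all letters distinct, N+G≡D (mod 10) forces D=7, so D=7.
Step 4. [col 2: J + D ≡ C (mod 10)] J=9 is one option consistent with column 2 (J + D ≡ C (mod 10), carry-in 0) — take it, so J=9.
Step 5. [col 2: J + D ≡ C (mod 10)] from column 2 (J=9, D=7, carry-in 0, digits 2,5,7,9 already taken and all letters distinct): C must equal 6 ⇒ C=6.
Step 6. [col 3: L + T ≡ N (mod 10)] several values work for L in column 3 (L + T ≡ N (mod 10), carry-in 1); try L=3 ⇒ L=3.
Step 7. [S] adding two 5-digit numbers gives at most 5+1 digits, and here it does — S is that final carry and must be 1. So S=1.
Step 8. [col 3: L + T ≡ N (mod 10)] from column 3 (L=3, N=2, carry-in 1, digits 1,2,3,5,6,7,9 already taken and all letters distinct): T must equal 8, so T=8.
Step 9. [col 5: W + T ≡ N (mod 10)] from column 5 (T=8, N=2, carry-in 0, digits 1,2,3,5,6,7,8,9 already taken and all letters distinct): W must equal 4 ⇒ W=4.

Answer: C=6, D=7, G=5, J=9, L=3, N=2, S=1, T=8, W=4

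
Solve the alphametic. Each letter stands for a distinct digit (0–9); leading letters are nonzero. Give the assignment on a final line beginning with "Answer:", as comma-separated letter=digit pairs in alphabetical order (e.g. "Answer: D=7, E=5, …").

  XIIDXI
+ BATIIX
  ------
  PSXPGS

Step 1. [col 1: I + X ≡ S (mod 10)] S=3 is one option consistent with column 1 (I + X ≡ S (mod 10), carry-in 0) — take it, so S=3.
Step 2. [col 1: I + X ≡ S (mod 10)] X=6 is one option consistent with column 1 (I + X ≡ S (mod 10), carry-in 0) — take it. So X=6.
Step 3. [col 1: I + X ≡ S (mod 10)] column 1 reads I+X+carry(0)=S with X=6, S=3; with digits 3,6 already taken and all letters distinct, the only value for I is 7. So I=7.
Step 4. [col 2: X + I ≡ G (mod 10)] from column 2 (X=6, I=7, carry-in 1, digits 3,6,7 already taken and all letters distinct): G must equal 4. So G=4.
Step 5. [col 3: D + I ≡ P (mod 10)] no forcing yet in column 3 (carry-in 1); D=0 is free and consistent — try it ⇒ D=0.
Step 6. [col 3: D + I ≡ P (mod 10)] from column 3 (D=0, I=7, carry-in 1, digits 0,3,4,6,7 already taken and all letters distinct): P must equal 8, so P=8.
Step 7. [col 4: I + T ≡ X (mod 10)] in column 4 we have I+T≡X with carry-in 0; given I=7, X=6 and digits 0,3,4,6,7,8 already taken and all letters distinct, that pins T to 9. So T=9.
Step 8. [col 5: I + A ≡ S (mod 10)] column 5 reads I+A+carry(1)=S with I=7, S=3; with digits 0,3,4,6,7,8,9 already taken and all letters distinct, the only value for A is 5 ⇒ A=5.
Step 9. [col 6: X + B ≡ P (mod 10)] from column 6 (X=6, P=8, carry-in 1, digits 0,3,4,5,6,7,8,9 already taken and all letters distinct): B must equal 1 ⇒ B=1.

Answer: A=5, B=1, D=0, G=4, I=7, P=8, S=3, T=9, X=6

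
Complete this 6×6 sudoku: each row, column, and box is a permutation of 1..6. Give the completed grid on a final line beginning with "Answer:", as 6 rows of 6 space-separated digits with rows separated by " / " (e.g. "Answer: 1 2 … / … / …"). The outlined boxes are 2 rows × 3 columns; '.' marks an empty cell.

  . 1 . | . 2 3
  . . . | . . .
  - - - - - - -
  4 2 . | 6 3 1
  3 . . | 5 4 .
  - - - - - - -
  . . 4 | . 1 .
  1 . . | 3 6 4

Step 1. [r6c2∈{5}] nothing but 5 survives at r6c2. So r6c2=5.
Step 2. [r2c6∈{5,6}] r2c6 is the only open cell in col 6 admitting 6, so r2c6=6.
Step 3. [r2c3∈{2,3,5}] r2c3 is the only open cell in col 3 admitting 3 ⇒ r2c3=3.
Step 4. [r4c2∈{6}] r4c2's peers cover all but 6. So r4c2=6.
Step 5. [r2c1∈{2,5}] row 2 places 2 nowhere but r2c1. So r2c1=2.
Step 6. [r1c1∈{5,6}] across col 1, 5 lands solely at r1c1. So r1c1=5.
Step 7. [r2c2∈{4}] r2c2 is down to just 4 ⇒ r2c2=4.
Step 8. [r5c6∈{2,5}] 5 has one home in row 5: r5c6, so r5c6=5.
Step 9. [r1c4∈{4}] r1c4's peers cover all but 4. So r1c4=4.
Step 10. [r1c3∈{6}] r1c3 is down to just 6, so r1c3=6.
Step 11. [r5c4∈{2}] nothing but 2 survives at r5c4. So r5c4=2.
Step 12. [r5c2∈{3}] nothing but 3 survives at r5c2. So r5c2=3.
Step 13. [r2c5∈{5}] r2c5's peers cover all but 5 ⇒ r2c5=5.
Step 14. [r4c6∈{2}] nothing but 2 survives at r4c6 ⇒ r4c6=2.
Step 15. [r3c3∈{5}] nothing but 5 survives at r3c3. So r3c3=5.
Step 16. [r2c4∈{1}] only 1 remains possible at r2c4, so r2c4=1.
Step 17. [r4c3∈{1}] nothing but 1 survives at r4c3. So r4c3=1.
Step 18. [r5c1∈{6}] r5c1 has the single candidate 6, so r5c1=6.
Step 19. [r6c3∈{2}] nothing but 2 survives at r6c3, so r6c3=2.

Answer: 5 1 6 4 2 3 / 2 4 3 1 5 6 / 4 2 5 6 3 1 / 3 6 1 5 4 2 / 6 3 4 2 1 5 / 1 5 2 3 6 4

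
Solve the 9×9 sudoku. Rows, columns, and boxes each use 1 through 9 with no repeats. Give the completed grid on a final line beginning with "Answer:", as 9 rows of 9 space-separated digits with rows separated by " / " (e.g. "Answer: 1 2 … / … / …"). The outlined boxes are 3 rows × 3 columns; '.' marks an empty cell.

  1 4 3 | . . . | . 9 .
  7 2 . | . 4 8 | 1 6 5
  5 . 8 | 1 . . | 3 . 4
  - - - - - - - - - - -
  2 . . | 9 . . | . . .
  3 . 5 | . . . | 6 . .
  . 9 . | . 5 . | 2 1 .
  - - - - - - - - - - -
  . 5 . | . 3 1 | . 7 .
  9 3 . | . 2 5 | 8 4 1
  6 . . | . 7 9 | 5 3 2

Step 1. [r3c6∈{2,6,7}] in row 3, 7 fits only at r3c6 ⇒ r3c6=7.
Step 2. [r5c8∈{8}] only 8 remains possible at r5c8 ⇒ r5c8=8.
Step 3. [r4c5∈{1,6,8}] 8 has one home in col 5: r4c5 ⇒ r4c5=8.
Step 4. [r1c5∈{6}] r1c5 has the single candidate 6. So r1c5=6.
Step 5. [r4c7∈{4,7}] in col 7, 4 fits only at r4c7. So r4c7=4.
Step 6. [r9c2∈{1,8}] r9c2 is the only open cell in col 2 admitting 8. So r9c2=8.
Step 7. [r7c1∈{4}] r7c1 has the single candidate 4. So r7c1=4.
Step 8. [r6c3∈{4,6,7}] across col 3, 4 lands solely at r6c3 ⇒ r6c3=4.
Step 9. [r4c3∈{1,6,7}] 6 has one home in col 3: r4c3. So r4c3=6.
Step 10. [r4c6∈{3}] nothing but 3 survives at r4c6 ⇒ r4c6=3.
Step 11. [r4c9∈{7}] r4c9 has the single candidate 7 ⇒ r4c9=7.
Step 12. [r5c6∈{2,4}] r5c6 is the only open cell in col 6 admitting 4 ⇒ r5c6=4.
Step 13. [r6c4∈{6,7}] row 6 places 7 nowhere but r6c4, so r6c4=7.
Step 14. [r7c9∈{6,9}] col 9 places 6 nowhere but r7c9 ⇒ r7c9=6.
Step 15. [r5c2∈{1,7}] r5c2 is the only open cell in row 5 admitting 7. So r5c2=7.
Step 16. [r1c4∈{2,5}] r1c4 is the only open cell in row 1 admitting 5 ⇒ r1c4=5.
Step 17. [r1c7∈{7}] r1c7's peers cover all but 7. So r1c7=7.
Step 18. [r3c2∈{6}] r3c2's peers cover all but 6, so r3c2=6.
Step 19. [r4c8∈{5}] r4c8 is down to just 5 ⇒ r4c8=5.
Step 20. [r6c1∈{8}] only 8 remains possible at r6c1. So r6c1=8.
Step 21. [r1c6∈{2}] nothing but 2 survives at r1c6 ⇒ r1c6=2.
Step 22. [r4c2∈{1}] only 1 remains possible at r4c2. So r4c2=1.
Step 23. [r8c4∈{6}] r8c4 has the single candidate 6 ⇒ r8c4=6.
Step 24. [r7c4∈{8}] nothing but 8 survives at r7c4 ⇒ r7c4=8.
Step 25. [r5c5∈{1}] nothing but 1 survives at r5c5 ⇒ r5c5=1.
Step 26. [r3c8∈{2}] r3c8's peers cover all but 2, so r3c8=2.
Step 27. [r7c3∈{2}] r7c3's peers cover all but 2, so r7c3=2.
Step 28. [r5c9∈{9}] r5c9 is down to just 9, so r5c9=9.
Step 29. [r5c4∈{2}] r5c4's peers cover all but 2 ⇒ r5c4=2.
Step 30. [r9c4∈{4}] r9c4 is down to just 4 ⇒ r9c4=4.
Step 31. [r7c7∈{9}] nothing but 9 survives at r7c7, so r7c7=9.
Step 32. [r8c3∈{7}] nothing but 7 survives at r8c3 ⇒ r8c3=7.
Step 33. [r2c4∈{3}] r2c4 is down to just 3. So r2c4=3.
Step 34. [r2c3∈{9}] nothing but 9 survives at r2c3, so r2c3=9.
Step 35. [r1c9∈{8}] only 8 remains possible at r1c9, so r1c9=8.
Step 36. [r6c9∈{3}] only 3 remains possible at r6c9, so r6c9=3.
Step 37. [r9c3∈{1}] nothing but 1 survives at r9c3, so r9c3=1.
Step 38. [r3c5∈{9}] nothing but 9 survives at r3c5, so r3c5=9.
Step 39. [r6c6∈{6}] nothing but 6 survives at r6c6, so r6c6=6.

Answer: 1 4 3 5 6 2 7 9 8 / 7 2 9 3 4 8 1 6 5 / 5 6 8 1 9 7 3 2 4 / 2 1 6 9 8 3 4 5 7 / 3 7 5 2 1 4 6 8 9 / 8 9 4 7 5 6 2 1 3 / 4 5 2 8 3 1 9 7 6 / 9 3 7 6 2 5 8 4 1 / 6 8 1 4 7 9 5 3 2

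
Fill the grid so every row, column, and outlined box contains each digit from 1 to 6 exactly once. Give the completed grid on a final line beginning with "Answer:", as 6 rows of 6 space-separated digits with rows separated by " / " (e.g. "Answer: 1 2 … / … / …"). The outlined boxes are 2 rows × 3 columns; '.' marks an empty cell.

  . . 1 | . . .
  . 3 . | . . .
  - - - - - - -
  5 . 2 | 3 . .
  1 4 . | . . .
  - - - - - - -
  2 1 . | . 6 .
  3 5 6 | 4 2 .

Step 1. [r2c4∈{1,2,5,6}] col 4 places 1 nowhere but r2c4, so r2c4=1.
Step 2. [r2c6∈{2,4,5,6}] in row 2, 2 fits only at r2c6, so r2c6=2.
Step 3. [r4c5∈{5}] r4c5 has the single candidate 5, so r4c5=5.
Step 4. [r2c5∈{4}] r2c5's peers cover all but 4. So r2c5=4.
Step 5. [r4c6∈{6}] r4c6 has the single candidate 6, so r4c6=6.
Step 6. [r1c4∈{5,6}] across col 4, 6 lands solely at r1c4 ⇒ r1c4=6.
Step 7. [r5c6∈{3,5}] across row 5, 3 lands solely at r5c6, so r5c6=3.
Step 8. [r3c5∈{1}] r3c5 is down to just 1 ⇒ r3c5=1.
Step 9. [r1c6∈{5}] r1c6 has the single candidate 5. So r1c6=5.
Step 10. [r6c6∈{1}] nothing but 1 survives at r6c6. So r6c6=1.
Step 11. [r2c1∈{6}] r2c1 has the single candidate 6 ⇒ r2c1=6.
Step 12. [r4c3∈{3}] nothing but 3 survives at r4c3, so r4c3=3.
Step 13. [r2c3∈{5}] nothing but 5 survives at r2c3 ⇒ r2c3=5.
Step 14. [r4c4∈{2}] r4c4 is down to just 2. So r4c4=2.
Step 15. [r5c3∈{4}] r5c3 is down to just 4, so r5c3=4.
Step 16. [r3c6∈{4}] nothing but 4 survives at r3c6, so r3c6=4.
Step 17. [r1c2∈{2}] nothing but 2 survives at r1c2, so r1c2=2.
Step 18. [r1c1∈{4}] nothing but 4 survives at r1c1. So r1c1=4.
Step 19. [r5c4∈{5}] only 5 remains possible at r5c4 ⇒ r5c4=5.
Step 20. [r1c5∈{3}] nothing but 3 survives at r1c5 ⇒ r1c5=3.
Step 21. [r3c2∈{6}] r3c2 has the single candidate 6. So r3c2=6.

Answer: 4 2 1 6 3 5 / 6 3 5 1 4 2 / 5 6 2 3 1 4 / 1 4 3 2 5 6 / 2 1 4 5 6 3 / 3 5 6 4 2 1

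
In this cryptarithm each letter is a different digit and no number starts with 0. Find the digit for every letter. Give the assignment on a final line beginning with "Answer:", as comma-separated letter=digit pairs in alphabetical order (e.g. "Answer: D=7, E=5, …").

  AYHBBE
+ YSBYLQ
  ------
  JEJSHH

Step 1. [col 1: E + Q ≡ H (mod 10)] several values work for E in column 1 (E + Q ≡ H (mod 10), carry-in 0); try E=4, so E=4.
Step 2. [col 1: E + Q ≡ H (mod 10)] Q=6 is one option consistent with column 1 (E + Q ≡ H (mod 10), carry-in 0) — take it ⇒ Q=6.
Step 3. [col 1: E + Q ≡ H (mod 10)] in column 1 we have E+Q≡H with carry-in 0; given E=4, Q=6 and digits 4,6 already taken and all letters distinct, that pins H to 0. So H=0.
Step 4. [col 2: B + L ≡ H (mod 10)] several values work for B in column 2 (B + L ≡ H (mod 10), carry-in 1); try B=7 ⇒ B=7.
Step 5. [col 2: B + L ≡ H (mod 10)] in column 2 we have B+L≡H with carry-in 1; given B=7, H=0 and digits 0,4,6,7 already taken and all letters distinct, that pins L to 2. So L=2.
Step 6. [col 3: B + Y ≡ S (mod 10)] S=1 is one option consistent with column 3 (B + Y ≡ S (mod 10), carry-in 1) — take it, so S=1.
Step 7. [col 3: B + Y ≡ S (mod 10)] column 3: given B=7, S=1, carry-in 1, and digits 0,1,2,4,6,7 already taken and all letters distinct, B+Y≡S (mod 10) forces Y=3 ⇒ Y=3.
Step 8. [col 4: H + B ≡ J (mod 10)] from column 4 (H=0, B=7, carry-in 1, digits 0,1,2,3,4,6,7 already taken and all letters distinct): J must equal 8 ⇒ J=8.
Step 9. [col 6: A + Y ≡ J (mod 10)] in column 6 we have A+Y≡J with carry-in 0; given Y=3, J=8 and digits 0,1,2,3,4,6,7,8 already taken and all letters distinct, that pins A to 5. So A=5.

Answer: A=5, B=7, E=4, H=0, J=8, L=2, Q=6, S=1, Y=3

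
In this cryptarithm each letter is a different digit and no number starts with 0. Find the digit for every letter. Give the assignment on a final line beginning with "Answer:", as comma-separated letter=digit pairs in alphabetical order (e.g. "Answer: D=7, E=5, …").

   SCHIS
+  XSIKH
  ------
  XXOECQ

Step 1. [col 1: S + H ≡ Q (mod 10)] several values work for Q in column 1 (S + H ≡ Q (mod 10), carry-in 0); try Q=3. So Q=3.
Step 2. [col 1: S + H ≡ Q (mod 10)] several values work for H in column 1 (S + H ≡ Q (mod 10), carry-in 0); try H=4 ⇒ H=4.
Step 3. [X] X is the leading digit of a 6-digit sum of two 5-digit numbers; the final carry is exactly 1. So X=1.
Step 4. [col 1: S + H ≡ Q (mod 10)] from column 1 (H=4, Q=3, carry-in 0, digits 1,3,4 already taken and all letters distinct): S must equal 9 ⇒ S=9.
Step 5. [col 2: I + K ≡ C (mod 10)] column 2 (I + K ≡ C (mod 10), carry-in 1) doesn't pin K yet; pick K=5 and continue ⇒ K=5.
Step 6. [col 2: I + K ≡ C (mod 10)] no forcing yet in column 2 (carry-in 1); I=2 is free and consistent — try it ⇒ I=2.
Step 7. [col 2: I + K ≡ C (mod 10)] column 2: given I=2, K=5, carry-in 1, and digits 1,2,3,4,5,9 already taken and all letters distinct, I+K≡C (mod 10) forces C=8, so C=8.
Step 8. [col 3: H + I ≡ E (mod 10)] from column 3 (H=4, I=2, carry-in 0, digits 1,2,3,4,5,8,9 already taken and all letters distinct): E must equal 6 ⇒ E=6.
Step 9. [col 4: C + S ≡ O (mod 10)] from column 4 (C=8, S=9, carry-in 0, digits 1,2,3,4,5,6,8,9 already taken and all letters distinct): O must equal 7 ⇒ O=7.

Answer: C=8, E=6, H=4, I=2, K=5, O=7, Q=3, S=9, X=1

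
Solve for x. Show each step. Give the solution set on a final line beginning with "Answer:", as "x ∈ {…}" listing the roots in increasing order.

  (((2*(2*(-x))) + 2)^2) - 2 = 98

Step 1. [(((2*(2*(-x))) + 2)^2) - 2 = 98] add 2: x sits inside (… - 2) ⇒ sub: ((2*(2*(-x))) + 2)^2 = 100.
Step 2. [((2*(2*(-x))) + 2)^2 = 100] √ both sides: 100 ≥ 0 gives two branches, so sqrt: (2*(2*(-x))) + 2 = 10 or -10.
Step 3. [(2*(2*(-x))) + 2 = 10 or -10] 2 divides every term; factor it out. So factor: (2*(-x)) + 1 = 5 or -5.
Step 4. [(2*(-x)) + 1 = 5 or -5] +1 is outermost — subtract 1 both sides, so sub: 2*(-x) = 4 or -6.
Step 5. [2*(-x) = 4 or -6] 2·(inner) — divide through by 2 ⇒ div: -x = 2 or -3.
Step 6. [-x = 2 or -3] flip signs both sides, so neg: x = -2 or 3.

Answer: x ∈ {-2, 3}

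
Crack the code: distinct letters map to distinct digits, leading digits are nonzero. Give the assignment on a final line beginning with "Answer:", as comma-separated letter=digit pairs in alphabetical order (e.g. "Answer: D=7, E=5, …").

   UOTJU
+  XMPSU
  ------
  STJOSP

Step 1. [S] S is the leading digit of a 6-digit sum of two 5-digit numbers; the final carry is exactly 1. So S=1.
Step 2. [col 1: U + U ≡ P (mod 10)] P=0 is one option consistent with column 1 (U + U ≡ P (mod 10), carry-in 0) — take it, so P=0.
Step 3. [col 1: U + U ≡ P (mod 10)] in column 1 we have U+U≡P with carry-in 0; given P=0 and digits 0,1 already taken and all letters distinct, that pins U to 5 ⇒ U=5.
Step 4. [col 2: J + S ≡ S (mod 10)] column 2 reads J+S+carry(1)=S with S=1; with digits 0,1,5 already taken and all letters distinct, the only value for J is 9, so J=9.
Step 5. [col 3: T + P ≡ O (mod 10)] T=2 is one option consistent with column 3 (T + P ≡ O (mod 10), carry-in 1) — take it, so T=2.
Step 6. [col 3: T + P ≡ O (mod 10)] from column 3 (T=2, P=0, carry-in 1, digits 0,1,2,5,9 already taken and all letters distinct): O must equal 3, so O=3.
Step 7. [col 4: O + M ≡ J (mod 10)] in column 4 we have O+M≡J with carry-in 0; given O=3, J=9 and digits 0,1,2,3,5,9 already taken and all letters distinct, that pins M to 6, so M=6.
Step 8. [col 5: U + X ≡ T (mod 10)] column 5 reads U+X+carry(0)=T with U=5, T=2; with digits 0,1,2,3,5,6,9 already taken and all letters distinct, the only value for X is 7 ⇒ X=7.

Answer: J=9, M=6, O=3, P=0, S=1, T=2, U=5, X=7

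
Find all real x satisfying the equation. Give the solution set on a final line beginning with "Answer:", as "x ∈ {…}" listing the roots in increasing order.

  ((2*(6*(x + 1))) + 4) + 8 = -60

Step 1. [((2*(6*(x + 1))) + 4) + 8 = -60] 8 comes off first (subtract 8), so sub: (2*(6*(x + 1))) + 4 = -68.
Step 2. [(2*(6*(x + 1))) + 4 = -68] the outer +4 inverts by subtracting 4 ⇒ sub: 2*(6*(x + 1)) = -72.
Step 3. [2*(6*(x + 1)) = -72] divide by the outer 2 ⇒ div: 6*(x + 1) = -36.
Step 4. [6*(x + 1) = -36] LHS = 6·(…); ÷6 both sides, so div: x + 1 = -6.
Step 5. [x + 1 = -6] peel the +1: subtract 1 from each side. So sub: x = -7.

Answer: x ∈ {-7}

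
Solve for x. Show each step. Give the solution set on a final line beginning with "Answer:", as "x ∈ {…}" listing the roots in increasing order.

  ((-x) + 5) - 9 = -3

Step 1. [((-x) + 5) - 9 = -3] 9 comes off first (add 9) ⇒ sub: (-x) + 5 = 6.
Step 2. [(-x) + 5 = 6] +5 is outermost — subtract 5 both sides, so sub: -x = 1.
Step 3. [-x = 1] flip signs both sides. So neg: x = -1.

Answer: x ∈ {-1}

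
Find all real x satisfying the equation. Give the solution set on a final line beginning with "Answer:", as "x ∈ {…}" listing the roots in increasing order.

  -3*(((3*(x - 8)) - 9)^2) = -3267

Step 1. [-3*(((3*(x - 8)) - 9)^2) = -3267] divide by the outer -3, so div: ((3*(x - 8)) - 9)^2 = 1089.
Step 2. [((3*(x - 8)) - 9)^2 = 1089] LHS squared, RHS 1089 ≥ 0: apply √ (±), so sqrt: (3*(x - 8)) - 9 = 33 or -33.
Step 3. [(3*(x - 8)) - 9 = 33 or -33] the outer -9 inverts by adding 9, so sub: 3*(x - 8) = 42 or -24.
Step 4. [3*(x - 8) = 42 or -24] 3 out front; divide by 3 ⇒ div: x - 8 = 14 or -8.
Step 5. [x - 8 = 14 or -8] -8 is outermost — add 8 both sides, so sub: x = 22 or 0.

Answer: x ∈ {0, 22}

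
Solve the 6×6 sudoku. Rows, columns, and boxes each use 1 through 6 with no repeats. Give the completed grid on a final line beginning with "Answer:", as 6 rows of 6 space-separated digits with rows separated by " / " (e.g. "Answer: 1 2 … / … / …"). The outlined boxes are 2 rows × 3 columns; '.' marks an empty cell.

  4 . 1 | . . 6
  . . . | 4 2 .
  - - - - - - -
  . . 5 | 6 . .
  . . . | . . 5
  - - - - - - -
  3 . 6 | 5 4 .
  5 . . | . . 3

Step 1. [r1c2∈{2,3,5}] in row 1, 2 fits only at r1c2, so r1c2=2.
Step 2. [r5c2∈{1}] nothing but 1 survives at r5c2 ⇒ r5c2=1.
Step 3. [r6c3∈{2,4}] r6c3 is the only open cell in box 5 admitting 2, so r6c3=2.
Step 4. [r4c4∈{1,2,3}] 2 has one home in col 4: r4c4 ⇒ r4c4=2.
Step 5. [r4c3∈{3,4}] across col 3, 4 lands solely at r4c3 ⇒ r4c3=4.
Step 6. [r3c2∈{3}] only 3 remains possible at r3c2 ⇒ r3c2=3.
Step 7. [r3c5∈{1}] nothing but 1 survives at r3c5 ⇒ r3c5=1.
Step 8. [r4c2∈{6}] only 6 remains possible at r4c2 ⇒ r4c2=6.
Step 9. [r4c5∈{3}] nothing but 3 survives at r4c5. So r4c5=3.
Step 10. [r6c5∈{6}] r6c5 has the single candidate 6, so r6c5=6.
Step 11. [r3c6∈{4}] r3c6's peers cover all but 4. So r3c6=4.
Step 12. [r2c2∈{5}] r2c2 is down to just 5, so r2c2=5.
Step 13. [r2c1∈{6}] r2c1 is down to just 6. So r2c1=6.
Step 14. [r6c4∈{1}] r6c4 has the single candidate 1. So r6c4=1.
Step 15. [r5c6∈{2}] only 2 remains possible at r5c6. So r5c6=2.
Step 16. [r2c6∈{1}] r2c6's peers cover all but 1 ⇒ r2c6=1.
Step 17. [r2c3∈{3}] only 3 remains possible at r2c3 ⇒ r2c3=3.
Step 18. [r1c5∈{5}] r1c5 is down to just 5, so r1c5=5.
Step 19. [r4c1∈{1}] r4c1's peers cover all but 1, so r4c1=1.
Step 20. [r3c1∈{2}] r3c1 has the single candidate 2. So r3c1=2.
Step 21. [r6c2∈{4}] r6c2 is down to just 4 ⇒ r6c2=4.
Step 22. [r1c4∈{3}] r1c4 has the single candidate 3, so r1c4=3.

Answer: 4 2 1 3 5 6 / 6 5 3 4 2 1 / 2 3 5 6 1 4 / 1 6 4 2 3 5 / 3 1 6 5 4 2 / 5 4 2 1 6 3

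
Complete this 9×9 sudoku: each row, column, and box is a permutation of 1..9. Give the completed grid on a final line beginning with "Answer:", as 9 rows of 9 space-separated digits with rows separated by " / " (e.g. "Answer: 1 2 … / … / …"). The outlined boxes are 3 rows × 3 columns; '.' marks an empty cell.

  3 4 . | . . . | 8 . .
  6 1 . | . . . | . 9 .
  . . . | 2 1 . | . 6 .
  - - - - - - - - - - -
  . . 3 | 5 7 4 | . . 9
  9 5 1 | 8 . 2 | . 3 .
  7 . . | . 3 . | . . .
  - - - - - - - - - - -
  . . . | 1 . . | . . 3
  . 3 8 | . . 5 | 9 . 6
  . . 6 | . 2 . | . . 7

Step 1. [r1c8∈{1,2,5,7}] across col 8, 7 lands solely at r1c8, so r1c8=7.
Step 2. [r6c9∈{1,2,4,5,8}] col 9 places 8 nowhere but r6c9 ⇒ r6c9=8.
Step 3. [r8c5∈{4}] r8c5's peers cover all but 4. So r8c5=4.
Step 4. [r5c5∈{6}] r5c5 has the single candidate 6 ⇒ r5c5=6.
Step 5. [r9c2∈{9}] r9c2's peers cover all but 9 ⇒ r9c2=9.
Step 6. [r5c9∈{4}] r5c9 has the single candidate 4, so r5c9=4.
Step 7. [r3c9∈{5}] r3c9 is down to just 5. So r3c9=5.
Step 8. [r7c6∈{6,7,8,9}] 6 has one home in row 7: r7c6, so r7c6=6.
Step 9. [r1c6∈{9}] nothing but 9 survives at r1c6 ⇒ r1c6=9.
Step 10. [r3c7∈{3,4}] r3c7 is the only open cell in row 3 admitting 4. So r3c7=4.
Step 11. [r3c6∈{3,7,8}] r3c6 is the only open cell in row 3 admitting 3. So r3c6=3.
Step 12. [r2c6∈{7,8}] across col 6, 7 lands solely at r2c6. So r2c6=7.
Step 13. [r2c9∈{2}] r2c9 is down to just 2. So r2c9=2.
Step 14. [r2c3∈{5}] r2c3 is down to just 5 ⇒ r2c3=5.
Step 15. [r1c3∈{2}] nothing but 2 survives at r1c3. So r1c3=2.
Step 16. [r9c6∈{8}] r9c6 is down to just 8, so r9c6=8.
Step 17. [r7c8∈{2,4,5,8}] r7c8 is the only open cell in row 7 admitting 8, so r7c8=8.
Step 18. [r9c8∈{1,4,5}] col 8 places 4 nowhere but r9c8. So r9c8=4.
Step 19. [r7c1∈{2,4,5}] col 1 places 4 nowhere but r7c1, so r7c1=4.
Step 20. [r6c8∈{1,2,5}] across col 8, 5 lands solely at r6c8, so r6c8=5.
Step 21. [r3c1∈{8}] r3c1's peers cover all but 8 ⇒ r3c1=8.
Step 22. [r4c1∈{2}] nothing but 2 survives at r4c1 ⇒ r4c1=2.
Step 23. [r4c8∈{1}] r4c8's peers cover all but 1 ⇒ r4c8=1.
Step 24. [r6c2∈{6}] r6c2 is down to just 6. So r6c2=6.
Step 25. [r7c2∈{2,7}] r7c2 is the only open cell in col 2 admitting 2, so r7c2=2.
Step 26. [r9c7∈{1,5}] 1 has one home in col 7: r9c7, so r9c7=1.
Step 27. [r7c3∈{7}] r7c3 is down to just 7, so r7c3=7.
Step 28. [r3c3∈{9}] r3c3 is down to just 9, so r3c3=9.
Step 29. [r1c4∈{6}] r1c4 is down to just 6. So r1c4=6.
Step 30. [r2c7∈{3}] only 3 remains possible at r2c7. So r2c7=3.
Step 31. [r8c8∈{2}] nothing but 2 survives at r8c8 ⇒ r8c8=2.
Step 32. [r9c1∈{5}] r9c1 has the single candidate 5. So r9c1=5.
Step 33. [r8c4∈{7}] r8c4's peers cover all but 7. So r8c4=7.
Step 34. [r1c9∈{1}] nothing but 1 survives at r1c9, so r1c9=1.
Step 35. [r3c2∈{7}] nothing but 7 survives at r3c2, so r3c2=7.
Step 36. [r9c4∈{3}] only 3 remains possible at r9c4. So r9c4=3.
Step 37. [r7c7∈{5}] r7c7 is down to just 5. So r7c7=5.
Step 38. [r6c4∈{9}] r6c4 is down to just 9. So r6c4=9.
Step 39. [r2c5∈{8}] only 8 remains possible at r2c5. So r2c5=8.
Step 40. [r7c5∈{9}] r7c5's peers cover all but 9. So r7c5=9.
Step 41. [r4c2∈{8}] r4c2 has the single candidate 8. So r4c2=8.
Step 42. [r4c7∈{6}] r4c7's peers cover all but 6. So r4c7=6.
Step 43. [r6c7∈{2}] nothing but 2 survives at r6c7 ⇒ r6c7=2.
Step 44. [r1c5∈{5}] r1c5 has the single candidate 5. So r1c5=5.
Step 45. [r8c1∈{1}] nothing but 1 survives at r8c1, so r8c1=1.
Step 46. [r6c3∈{4}] r6c3 has the single candidate 4, so r6c3=4.
Step 47. [r5c7∈{7}] nothing but 7 survives at r5c7 ⇒ r5c7=7.
Step 48. [r6c6∈{1}] r6c6 has the single candidate 1. So r6c6=1.
Step 49. [r2c4∈{4}] only 4 remains possible at r2c4. So r2c4=4.

Answer: 3 4 2 6 5 9 8 7 1 / 6 1 5 4 8 7 3 9 2 / 8 7 9 2 1 3 4 6 5 / 2 8 3 5 7 4 6 1 9 / 9 5 1 8 6 2 7 3 4 / 7 6 4 9 3 1 2 5 8 / 4 2 7 1 9 6 5 8 3 / 1 3 8 7 4 5 9 2 6 / 5 9 6 3 2 8 1 4 7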